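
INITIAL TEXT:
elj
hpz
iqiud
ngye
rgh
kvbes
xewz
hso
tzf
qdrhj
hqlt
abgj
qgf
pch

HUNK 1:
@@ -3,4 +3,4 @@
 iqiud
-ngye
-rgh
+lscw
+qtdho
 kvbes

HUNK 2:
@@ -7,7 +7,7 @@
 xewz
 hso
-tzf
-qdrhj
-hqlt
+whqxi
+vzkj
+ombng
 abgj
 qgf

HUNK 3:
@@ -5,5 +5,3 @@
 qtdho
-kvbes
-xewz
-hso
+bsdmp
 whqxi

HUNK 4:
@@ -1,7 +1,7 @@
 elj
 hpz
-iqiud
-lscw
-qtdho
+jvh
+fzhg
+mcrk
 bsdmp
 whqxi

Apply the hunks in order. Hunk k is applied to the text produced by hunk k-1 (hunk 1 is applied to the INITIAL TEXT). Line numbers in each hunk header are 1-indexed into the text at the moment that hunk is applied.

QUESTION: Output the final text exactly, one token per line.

Hunk 1: at line 3 remove [ngye,rgh] add [lscw,qtdho] -> 14 lines: elj hpz iqiud lscw qtdho kvbes xewz hso tzf qdrhj hqlt abgj qgf pch
Hunk 2: at line 7 remove [tzf,qdrhj,hqlt] add [whqxi,vzkj,ombng] -> 14 lines: elj hpz iqiud lscw qtdho kvbes xewz hso whqxi vzkj ombng abgj qgf pch
Hunk 3: at line 5 remove [kvbes,xewz,hso] add [bsdmp] -> 12 lines: elj hpz iqiud lscw qtdho bsdmp whqxi vzkj ombng abgj qgf pch
Hunk 4: at line 1 remove [iqiud,lscw,qtdho] add [jvh,fzhg,mcrk] -> 12 lines: elj hpz jvh fzhg mcrk bsdmp whqxi vzkj ombng abgj qgf pch

Answer: elj
hpz
jvh
fzhg
mcrk
bsdmp
whqxi
vzkj
ombng
abgj
qgf
pch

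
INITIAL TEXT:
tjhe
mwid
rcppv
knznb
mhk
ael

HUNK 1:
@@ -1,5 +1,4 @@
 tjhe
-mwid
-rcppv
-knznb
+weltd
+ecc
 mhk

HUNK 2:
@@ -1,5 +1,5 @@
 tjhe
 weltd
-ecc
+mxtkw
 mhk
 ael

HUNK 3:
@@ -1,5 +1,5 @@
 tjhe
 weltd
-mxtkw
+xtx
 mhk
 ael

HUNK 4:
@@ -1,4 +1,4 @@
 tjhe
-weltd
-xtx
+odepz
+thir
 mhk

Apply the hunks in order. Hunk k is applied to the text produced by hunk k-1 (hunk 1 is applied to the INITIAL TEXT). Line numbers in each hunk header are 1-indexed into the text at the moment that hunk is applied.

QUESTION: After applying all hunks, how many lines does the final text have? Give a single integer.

Hunk 1: at line 1 remove [mwid,rcppv,knznb] add [weltd,ecc] -> 5 lines: tjhe weltd ecc mhk ael
Hunk 2: at line 1 remove [ecc] add [mxtkw] -> 5 lines: tjhe weltd mxtkw mhk ael
Hunk 3: at line 1 remove [mxtkw] add [xtx] -> 5 lines: tjhe weltd xtx mhk ael
Hunk 4: at line 1 remove [weltd,xtx] add [odepz,thir] -> 5 lines: tjhe odepz thir mhk ael
Final line count: 5

Answer: 5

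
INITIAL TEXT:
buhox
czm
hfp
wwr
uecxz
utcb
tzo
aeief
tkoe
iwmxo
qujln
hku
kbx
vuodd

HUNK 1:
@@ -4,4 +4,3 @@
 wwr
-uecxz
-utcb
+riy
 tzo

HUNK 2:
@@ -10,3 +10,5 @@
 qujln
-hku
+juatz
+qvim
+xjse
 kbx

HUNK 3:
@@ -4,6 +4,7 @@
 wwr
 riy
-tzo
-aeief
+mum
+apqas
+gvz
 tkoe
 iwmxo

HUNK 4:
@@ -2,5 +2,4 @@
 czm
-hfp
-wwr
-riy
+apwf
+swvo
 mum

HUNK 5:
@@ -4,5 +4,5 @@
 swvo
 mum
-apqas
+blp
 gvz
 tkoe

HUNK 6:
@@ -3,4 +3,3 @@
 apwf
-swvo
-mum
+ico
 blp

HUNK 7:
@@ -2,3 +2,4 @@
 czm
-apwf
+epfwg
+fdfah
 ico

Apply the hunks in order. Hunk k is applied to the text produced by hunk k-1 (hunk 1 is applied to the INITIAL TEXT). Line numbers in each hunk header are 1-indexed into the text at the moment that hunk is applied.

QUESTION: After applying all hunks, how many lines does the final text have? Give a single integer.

Hunk 1: at line 4 remove [uecxz,utcb] add [riy] -> 13 lines: buhox czm hfp wwr riy tzo aeief tkoe iwmxo qujln hku kbx vuodd
Hunk 2: at line 10 remove [hku] add [juatz,qvim,xjse] -> 15 lines: buhox czm hfp wwr riy tzo aeief tkoe iwmxo qujln juatz qvim xjse kbx vuodd
Hunk 3: at line 4 remove [tzo,aeief] add [mum,apqas,gvz] -> 16 lines: buhox czm hfp wwr riy mum apqas gvz tkoe iwmxo qujln juatz qvim xjse kbx vuodd
Hunk 4: at line 2 remove [hfp,wwr,riy] add [apwf,swvo] -> 15 lines: buhox czm apwf swvo mum apqas gvz tkoe iwmxo qujln juatz qvim xjse kbx vuodd
Hunk 5: at line 4 remove [apqas] add [blp] -> 15 lines: buhox czm apwf swvo mum blp gvz tkoe iwmxo qujln juatz qvim xjse kbx vuodd
Hunk 6: at line 3 remove [swvo,mum] add [ico] -> 14 lines: buhox czm apwf ico blp gvz tkoe iwmxo qujln juatz qvim xjse kbx vuodd
Hunk 7: at line 2 remove [apwf] add [epfwg,fdfah] -> 15 lines: buhox czm epfwg fdfah ico blp gvz tkoe iwmxo qujln juatz qvim xjse kbx vuodd
Final line count: 15

Answer: 15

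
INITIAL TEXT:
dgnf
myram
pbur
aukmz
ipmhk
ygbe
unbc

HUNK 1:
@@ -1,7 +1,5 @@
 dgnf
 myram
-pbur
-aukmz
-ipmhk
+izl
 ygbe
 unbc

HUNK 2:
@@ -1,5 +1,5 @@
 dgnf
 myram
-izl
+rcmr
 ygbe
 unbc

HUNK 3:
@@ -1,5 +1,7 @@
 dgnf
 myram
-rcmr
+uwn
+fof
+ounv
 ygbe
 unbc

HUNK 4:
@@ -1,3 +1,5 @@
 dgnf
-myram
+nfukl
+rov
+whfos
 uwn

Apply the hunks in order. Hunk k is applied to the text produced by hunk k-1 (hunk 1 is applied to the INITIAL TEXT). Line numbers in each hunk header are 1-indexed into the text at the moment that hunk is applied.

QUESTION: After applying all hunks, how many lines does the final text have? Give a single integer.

Hunk 1: at line 1 remove [pbur,aukmz,ipmhk] add [izl] -> 5 lines: dgnf myram izl ygbe unbc
Hunk 2: at line 1 remove [izl] add [rcmr] -> 5 lines: dgnf myram rcmr ygbe unbc
Hunk 3: at line 1 remove [rcmr] add [uwn,fof,ounv] -> 7 lines: dgnf myram uwn fof ounv ygbe unbc
Hunk 4: at line 1 remove [myram] add [nfukl,rov,whfos] -> 9 lines: dgnf nfukl rov whfos uwn fof ounv ygbe unbc
Final line count: 9

Answer: 9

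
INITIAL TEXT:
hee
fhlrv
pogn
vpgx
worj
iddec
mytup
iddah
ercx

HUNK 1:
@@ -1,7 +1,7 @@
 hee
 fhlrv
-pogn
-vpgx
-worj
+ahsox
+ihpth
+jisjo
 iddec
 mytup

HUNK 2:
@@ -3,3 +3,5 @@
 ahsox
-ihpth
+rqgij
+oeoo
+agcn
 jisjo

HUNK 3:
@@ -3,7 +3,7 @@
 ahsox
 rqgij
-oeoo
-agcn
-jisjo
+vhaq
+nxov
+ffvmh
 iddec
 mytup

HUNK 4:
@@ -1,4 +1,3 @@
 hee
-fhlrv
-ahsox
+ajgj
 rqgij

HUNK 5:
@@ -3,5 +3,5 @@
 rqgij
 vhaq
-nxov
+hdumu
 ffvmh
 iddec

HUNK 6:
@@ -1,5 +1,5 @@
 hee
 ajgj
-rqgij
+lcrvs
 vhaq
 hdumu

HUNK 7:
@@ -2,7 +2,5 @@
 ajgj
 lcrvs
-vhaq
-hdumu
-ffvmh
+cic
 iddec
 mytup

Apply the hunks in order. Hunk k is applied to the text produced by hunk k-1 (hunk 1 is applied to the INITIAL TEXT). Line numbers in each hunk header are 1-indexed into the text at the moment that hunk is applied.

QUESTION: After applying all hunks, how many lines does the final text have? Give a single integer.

Hunk 1: at line 1 remove [pogn,vpgx,worj] add [ahsox,ihpth,jisjo] -> 9 lines: hee fhlrv ahsox ihpth jisjo iddec mytup iddah ercx
Hunk 2: at line 3 remove [ihpth] add [rqgij,oeoo,agcn] -> 11 lines: hee fhlrv ahsox rqgij oeoo agcn jisjo iddec mytup iddah ercx
Hunk 3: at line 3 remove [oeoo,agcn,jisjo] add [vhaq,nxov,ffvmh] -> 11 lines: hee fhlrv ahsox rqgij vhaq nxov ffvmh iddec mytup iddah ercx
Hunk 4: at line 1 remove [fhlrv,ahsox] add [ajgj] -> 10 lines: hee ajgj rqgij vhaq nxov ffvmh iddec mytup iddah ercx
Hunk 5: at line 3 remove [nxov] add [hdumu] -> 10 lines: hee ajgj rqgij vhaq hdumu ffvmh iddec mytup iddah ercx
Hunk 6: at line 1 remove [rqgij] add [lcrvs] -> 10 lines: hee ajgj lcrvs vhaq hdumu ffvmh iddec mytup iddah ercx
Hunk 7: at line 2 remove [vhaq,hdumu,ffvmh] add [cic] -> 8 lines: hee ajgj lcrvs cic iddec mytup iddah ercx
Final line count: 8

Answer: 8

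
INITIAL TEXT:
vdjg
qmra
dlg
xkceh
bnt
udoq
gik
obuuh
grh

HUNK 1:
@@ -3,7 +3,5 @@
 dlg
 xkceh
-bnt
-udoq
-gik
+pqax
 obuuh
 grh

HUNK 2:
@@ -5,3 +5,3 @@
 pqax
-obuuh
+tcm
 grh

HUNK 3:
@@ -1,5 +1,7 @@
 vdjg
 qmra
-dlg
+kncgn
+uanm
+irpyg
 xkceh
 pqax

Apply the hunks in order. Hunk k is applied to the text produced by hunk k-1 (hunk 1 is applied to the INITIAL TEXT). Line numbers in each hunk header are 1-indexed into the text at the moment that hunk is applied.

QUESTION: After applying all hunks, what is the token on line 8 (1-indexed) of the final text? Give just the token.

Hunk 1: at line 3 remove [bnt,udoq,gik] add [pqax] -> 7 lines: vdjg qmra dlg xkceh pqax obuuh grh
Hunk 2: at line 5 remove [obuuh] add [tcm] -> 7 lines: vdjg qmra dlg xkceh pqax tcm grh
Hunk 3: at line 1 remove [dlg] add [kncgn,uanm,irpyg] -> 9 lines: vdjg qmra kncgn uanm irpyg xkceh pqax tcm grh
Final line 8: tcm

Answer: tcm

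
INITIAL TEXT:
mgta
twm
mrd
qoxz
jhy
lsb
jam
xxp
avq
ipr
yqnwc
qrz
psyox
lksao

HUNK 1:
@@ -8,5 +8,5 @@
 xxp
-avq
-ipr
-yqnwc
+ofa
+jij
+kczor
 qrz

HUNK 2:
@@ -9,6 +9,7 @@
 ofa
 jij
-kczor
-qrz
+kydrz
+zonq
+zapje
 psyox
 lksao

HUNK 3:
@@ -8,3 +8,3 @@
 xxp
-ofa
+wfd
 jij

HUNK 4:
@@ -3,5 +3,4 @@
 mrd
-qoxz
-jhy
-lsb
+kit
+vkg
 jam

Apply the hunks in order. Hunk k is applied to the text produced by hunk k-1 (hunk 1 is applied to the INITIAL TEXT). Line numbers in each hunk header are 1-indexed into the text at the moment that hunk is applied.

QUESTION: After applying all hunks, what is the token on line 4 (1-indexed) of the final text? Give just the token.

Answer: kit

Derivation:
Hunk 1: at line 8 remove [avq,ipr,yqnwc] add [ofa,jij,kczor] -> 14 lines: mgta twm mrd qoxz jhy lsb jam xxp ofa jij kczor qrz psyox lksao
Hunk 2: at line 9 remove [kczor,qrz] add [kydrz,zonq,zapje] -> 15 lines: mgta twm mrd qoxz jhy lsb jam xxp ofa jij kydrz zonq zapje psyox lksao
Hunk 3: at line 8 remove [ofa] add [wfd] -> 15 lines: mgta twm mrd qoxz jhy lsb jam xxp wfd jij kydrz zonq zapje psyox lksao
Hunk 4: at line 3 remove [qoxz,jhy,lsb] add [kit,vkg] -> 14 lines: mgta twm mrd kit vkg jam xxp wfd jij kydrz zonq zapje psyox lksao
Final line 4: kit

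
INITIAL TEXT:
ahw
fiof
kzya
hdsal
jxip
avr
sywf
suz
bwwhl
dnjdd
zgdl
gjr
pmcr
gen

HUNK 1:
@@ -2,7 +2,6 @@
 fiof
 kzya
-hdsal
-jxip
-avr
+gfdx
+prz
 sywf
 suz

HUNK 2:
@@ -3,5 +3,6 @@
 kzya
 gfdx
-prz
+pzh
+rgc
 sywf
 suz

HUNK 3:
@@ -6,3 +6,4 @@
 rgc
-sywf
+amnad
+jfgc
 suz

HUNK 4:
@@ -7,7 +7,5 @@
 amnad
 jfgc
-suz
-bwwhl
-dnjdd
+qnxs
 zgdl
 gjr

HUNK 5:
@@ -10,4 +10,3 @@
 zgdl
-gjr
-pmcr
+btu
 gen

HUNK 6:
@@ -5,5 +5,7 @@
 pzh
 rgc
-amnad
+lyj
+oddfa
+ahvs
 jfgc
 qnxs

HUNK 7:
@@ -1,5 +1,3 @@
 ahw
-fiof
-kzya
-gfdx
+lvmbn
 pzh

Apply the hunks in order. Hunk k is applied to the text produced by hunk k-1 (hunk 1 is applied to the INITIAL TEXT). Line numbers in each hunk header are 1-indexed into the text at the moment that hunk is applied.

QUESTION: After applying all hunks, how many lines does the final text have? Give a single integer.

Hunk 1: at line 2 remove [hdsal,jxip,avr] add [gfdx,prz] -> 13 lines: ahw fiof kzya gfdx prz sywf suz bwwhl dnjdd zgdl gjr pmcr gen
Hunk 2: at line 3 remove [prz] add [pzh,rgc] -> 14 lines: ahw fiof kzya gfdx pzh rgc sywf suz bwwhl dnjdd zgdl gjr pmcr gen
Hunk 3: at line 6 remove [sywf] add [amnad,jfgc] -> 15 lines: ahw fiof kzya gfdx pzh rgc amnad jfgc suz bwwhl dnjdd zgdl gjr pmcr gen
Hunk 4: at line 7 remove [suz,bwwhl,dnjdd] add [qnxs] -> 13 lines: ahw fiof kzya gfdx pzh rgc amnad jfgc qnxs zgdl gjr pmcr gen
Hunk 5: at line 10 remove [gjr,pmcr] add [btu] -> 12 lines: ahw fiof kzya gfdx pzh rgc amnad jfgc qnxs zgdl btu gen
Hunk 6: at line 5 remove [amnad] add [lyj,oddfa,ahvs] -> 14 lines: ahw fiof kzya gfdx pzh rgc lyj oddfa ahvs jfgc qnxs zgdl btu gen
Hunk 7: at line 1 remove [fiof,kzya,gfdx] add [lvmbn] -> 12 lines: ahw lvmbn pzh rgc lyj oddfa ahvs jfgc qnxs zgdl btu gen
Final line count: 12

Answer: 12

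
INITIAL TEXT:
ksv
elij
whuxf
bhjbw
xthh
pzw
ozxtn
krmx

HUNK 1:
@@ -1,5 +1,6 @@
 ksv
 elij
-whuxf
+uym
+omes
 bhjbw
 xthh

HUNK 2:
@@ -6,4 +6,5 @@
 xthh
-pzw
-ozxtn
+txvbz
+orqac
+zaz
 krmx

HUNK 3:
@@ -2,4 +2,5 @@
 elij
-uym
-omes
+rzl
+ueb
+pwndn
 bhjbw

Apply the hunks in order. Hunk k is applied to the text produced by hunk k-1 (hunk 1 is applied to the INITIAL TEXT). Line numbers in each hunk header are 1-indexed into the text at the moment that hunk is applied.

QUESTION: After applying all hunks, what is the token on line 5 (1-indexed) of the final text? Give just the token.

Hunk 1: at line 1 remove [whuxf] add [uym,omes] -> 9 lines: ksv elij uym omes bhjbw xthh pzw ozxtn krmx
Hunk 2: at line 6 remove [pzw,ozxtn] add [txvbz,orqac,zaz] -> 10 lines: ksv elij uym omes bhjbw xthh txvbz orqac zaz krmx
Hunk 3: at line 2 remove [uym,omes] add [rzl,ueb,pwndn] -> 11 lines: ksv elij rzl ueb pwndn bhjbw xthh txvbz orqac zaz krmx
Final line 5: pwndn

Answer: pwndn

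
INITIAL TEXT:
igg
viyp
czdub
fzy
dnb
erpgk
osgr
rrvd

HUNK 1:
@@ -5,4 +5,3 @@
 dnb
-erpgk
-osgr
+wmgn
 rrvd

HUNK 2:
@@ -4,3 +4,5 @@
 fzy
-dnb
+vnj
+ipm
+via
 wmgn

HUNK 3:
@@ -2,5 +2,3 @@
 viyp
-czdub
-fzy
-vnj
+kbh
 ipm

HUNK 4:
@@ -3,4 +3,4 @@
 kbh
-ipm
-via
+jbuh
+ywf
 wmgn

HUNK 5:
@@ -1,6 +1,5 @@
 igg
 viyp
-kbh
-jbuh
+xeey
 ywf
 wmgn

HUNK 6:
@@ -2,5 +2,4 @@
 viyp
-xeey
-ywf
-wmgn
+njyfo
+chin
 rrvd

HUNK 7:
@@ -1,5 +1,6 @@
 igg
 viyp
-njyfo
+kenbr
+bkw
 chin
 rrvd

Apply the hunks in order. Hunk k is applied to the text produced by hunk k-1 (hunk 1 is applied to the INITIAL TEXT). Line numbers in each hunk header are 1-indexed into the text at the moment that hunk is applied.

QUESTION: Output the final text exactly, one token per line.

Hunk 1: at line 5 remove [erpgk,osgr] add [wmgn] -> 7 lines: igg viyp czdub fzy dnb wmgn rrvd
Hunk 2: at line 4 remove [dnb] add [vnj,ipm,via] -> 9 lines: igg viyp czdub fzy vnj ipm via wmgn rrvd
Hunk 3: at line 2 remove [czdub,fzy,vnj] add [kbh] -> 7 lines: igg viyp kbh ipm via wmgn rrvd
Hunk 4: at line 3 remove [ipm,via] add [jbuh,ywf] -> 7 lines: igg viyp kbh jbuh ywf wmgn rrvd
Hunk 5: at line 1 remove [kbh,jbuh] add [xeey] -> 6 lines: igg viyp xeey ywf wmgn rrvd
Hunk 6: at line 2 remove [xeey,ywf,wmgn] add [njyfo,chin] -> 5 lines: igg viyp njyfo chin rrvd
Hunk 7: at line 1 remove [njyfo] add [kenbr,bkw] -> 6 lines: igg viyp kenbr bkw chin rrvd

Answer: igg
viyp
kenbr
bkw
chin
rrvd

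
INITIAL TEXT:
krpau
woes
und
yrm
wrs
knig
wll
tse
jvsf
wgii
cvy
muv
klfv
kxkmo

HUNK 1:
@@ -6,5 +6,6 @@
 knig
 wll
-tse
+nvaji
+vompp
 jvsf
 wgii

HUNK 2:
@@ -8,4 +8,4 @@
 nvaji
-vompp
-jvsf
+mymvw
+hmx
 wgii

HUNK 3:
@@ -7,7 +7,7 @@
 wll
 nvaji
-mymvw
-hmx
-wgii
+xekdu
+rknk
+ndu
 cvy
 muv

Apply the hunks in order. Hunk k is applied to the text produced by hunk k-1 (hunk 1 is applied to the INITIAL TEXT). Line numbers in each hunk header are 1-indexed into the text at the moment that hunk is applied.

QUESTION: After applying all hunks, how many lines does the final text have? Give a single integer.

Answer: 15

Derivation:
Hunk 1: at line 6 remove [tse] add [nvaji,vompp] -> 15 lines: krpau woes und yrm wrs knig wll nvaji vompp jvsf wgii cvy muv klfv kxkmo
Hunk 2: at line 8 remove [vompp,jvsf] add [mymvw,hmx] -> 15 lines: krpau woes und yrm wrs knig wll nvaji mymvw hmx wgii cvy muv klfv kxkmo
Hunk 3: at line 7 remove [mymvw,hmx,wgii] add [xekdu,rknk,ndu] -> 15 lines: krpau woes und yrm wrs knig wll nvaji xekdu rknk ndu cvy muv klfv kxkmo
Final line count: 15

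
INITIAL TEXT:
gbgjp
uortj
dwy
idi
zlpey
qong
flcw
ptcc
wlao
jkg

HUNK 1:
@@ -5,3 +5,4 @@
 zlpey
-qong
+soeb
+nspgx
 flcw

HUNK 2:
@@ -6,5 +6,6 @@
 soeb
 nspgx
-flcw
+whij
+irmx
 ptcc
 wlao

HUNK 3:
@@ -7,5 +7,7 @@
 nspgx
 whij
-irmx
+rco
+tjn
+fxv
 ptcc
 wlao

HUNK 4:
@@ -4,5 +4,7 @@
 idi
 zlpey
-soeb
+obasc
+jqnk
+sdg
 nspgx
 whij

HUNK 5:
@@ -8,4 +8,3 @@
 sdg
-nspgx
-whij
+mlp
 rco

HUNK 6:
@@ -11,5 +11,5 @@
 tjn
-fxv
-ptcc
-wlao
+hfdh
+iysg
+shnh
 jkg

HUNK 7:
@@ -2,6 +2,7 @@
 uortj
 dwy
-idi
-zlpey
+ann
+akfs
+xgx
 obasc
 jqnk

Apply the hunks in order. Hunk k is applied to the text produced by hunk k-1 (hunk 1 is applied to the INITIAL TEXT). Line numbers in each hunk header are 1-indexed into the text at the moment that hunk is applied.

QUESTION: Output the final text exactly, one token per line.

Answer: gbgjp
uortj
dwy
ann
akfs
xgx
obasc
jqnk
sdg
mlp
rco
tjn
hfdh
iysg
shnh
jkg

Derivation:
Hunk 1: at line 5 remove [qong] add [soeb,nspgx] -> 11 lines: gbgjp uortj dwy idi zlpey soeb nspgx flcw ptcc wlao jkg
Hunk 2: at line 6 remove [flcw] add [whij,irmx] -> 12 lines: gbgjp uortj dwy idi zlpey soeb nspgx whij irmx ptcc wlao jkg
Hunk 3: at line 7 remove [irmx] add [rco,tjn,fxv] -> 14 lines: gbgjp uortj dwy idi zlpey soeb nspgx whij rco tjn fxv ptcc wlao jkg
Hunk 4: at line 4 remove [soeb] add [obasc,jqnk,sdg] -> 16 lines: gbgjp uortj dwy idi zlpey obasc jqnk sdg nspgx whij rco tjn fxv ptcc wlao jkg
Hunk 5: at line 8 remove [nspgx,whij] add [mlp] -> 15 lines: gbgjp uortj dwy idi zlpey obasc jqnk sdg mlp rco tjn fxv ptcc wlao jkg
Hunk 6: at line 11 remove [fxv,ptcc,wlao] add [hfdh,iysg,shnh] -> 15 lines: gbgjp uortj dwy idi zlpey obasc jqnk sdg mlp rco tjn hfdh iysg shnh jkg
Hunk 7: at line 2 remove [idi,zlpey] add [ann,akfs,xgx] -> 16 lines: gbgjp uortj dwy ann akfs xgx obasc jqnk sdg mlp rco tjn hfdh iysg shnh jkg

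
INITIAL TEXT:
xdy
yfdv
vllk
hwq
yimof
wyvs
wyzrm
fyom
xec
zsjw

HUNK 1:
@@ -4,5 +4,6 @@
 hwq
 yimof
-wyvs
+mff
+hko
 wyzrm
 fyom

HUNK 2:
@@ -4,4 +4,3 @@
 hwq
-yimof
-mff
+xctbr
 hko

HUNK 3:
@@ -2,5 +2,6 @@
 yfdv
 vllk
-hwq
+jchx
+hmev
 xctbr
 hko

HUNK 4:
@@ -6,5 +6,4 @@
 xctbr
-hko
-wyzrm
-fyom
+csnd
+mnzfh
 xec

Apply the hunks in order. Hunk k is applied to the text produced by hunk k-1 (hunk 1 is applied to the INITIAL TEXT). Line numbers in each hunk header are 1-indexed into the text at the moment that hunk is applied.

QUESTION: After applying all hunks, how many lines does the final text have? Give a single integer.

Hunk 1: at line 4 remove [wyvs] add [mff,hko] -> 11 lines: xdy yfdv vllk hwq yimof mff hko wyzrm fyom xec zsjw
Hunk 2: at line 4 remove [yimof,mff] add [xctbr] -> 10 lines: xdy yfdv vllk hwq xctbr hko wyzrm fyom xec zsjw
Hunk 3: at line 2 remove [hwq] add [jchx,hmev] -> 11 lines: xdy yfdv vllk jchx hmev xctbr hko wyzrm fyom xec zsjw
Hunk 4: at line 6 remove [hko,wyzrm,fyom] add [csnd,mnzfh] -> 10 lines: xdy yfdv vllk jchx hmev xctbr csnd mnzfh xec zsjw
Final line count: 10

Answer: 10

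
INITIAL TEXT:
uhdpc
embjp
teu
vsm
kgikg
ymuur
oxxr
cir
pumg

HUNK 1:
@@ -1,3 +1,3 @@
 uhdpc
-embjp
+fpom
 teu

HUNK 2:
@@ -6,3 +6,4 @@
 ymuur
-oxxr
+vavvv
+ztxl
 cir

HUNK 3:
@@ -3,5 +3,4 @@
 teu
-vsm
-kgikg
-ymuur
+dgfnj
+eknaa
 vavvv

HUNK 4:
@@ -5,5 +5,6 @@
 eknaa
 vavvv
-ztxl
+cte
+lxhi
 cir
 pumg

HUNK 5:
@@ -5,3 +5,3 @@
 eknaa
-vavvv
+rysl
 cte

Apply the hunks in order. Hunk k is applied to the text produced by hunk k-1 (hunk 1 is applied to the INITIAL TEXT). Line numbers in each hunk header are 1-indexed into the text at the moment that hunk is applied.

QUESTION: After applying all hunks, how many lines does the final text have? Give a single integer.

Hunk 1: at line 1 remove [embjp] add [fpom] -> 9 lines: uhdpc fpom teu vsm kgikg ymuur oxxr cir pumg
Hunk 2: at line 6 remove [oxxr] add [vavvv,ztxl] -> 10 lines: uhdpc fpom teu vsm kgikg ymuur vavvv ztxl cir pumg
Hunk 3: at line 3 remove [vsm,kgikg,ymuur] add [dgfnj,eknaa] -> 9 lines: uhdpc fpom teu dgfnj eknaa vavvv ztxl cir pumg
Hunk 4: at line 5 remove [ztxl] add [cte,lxhi] -> 10 lines: uhdpc fpom teu dgfnj eknaa vavvv cte lxhi cir pumg
Hunk 5: at line 5 remove [vavvv] add [rysl] -> 10 lines: uhdpc fpom teu dgfnj eknaa rysl cte lxhi cir pumg
Final line count: 10

Answer: 10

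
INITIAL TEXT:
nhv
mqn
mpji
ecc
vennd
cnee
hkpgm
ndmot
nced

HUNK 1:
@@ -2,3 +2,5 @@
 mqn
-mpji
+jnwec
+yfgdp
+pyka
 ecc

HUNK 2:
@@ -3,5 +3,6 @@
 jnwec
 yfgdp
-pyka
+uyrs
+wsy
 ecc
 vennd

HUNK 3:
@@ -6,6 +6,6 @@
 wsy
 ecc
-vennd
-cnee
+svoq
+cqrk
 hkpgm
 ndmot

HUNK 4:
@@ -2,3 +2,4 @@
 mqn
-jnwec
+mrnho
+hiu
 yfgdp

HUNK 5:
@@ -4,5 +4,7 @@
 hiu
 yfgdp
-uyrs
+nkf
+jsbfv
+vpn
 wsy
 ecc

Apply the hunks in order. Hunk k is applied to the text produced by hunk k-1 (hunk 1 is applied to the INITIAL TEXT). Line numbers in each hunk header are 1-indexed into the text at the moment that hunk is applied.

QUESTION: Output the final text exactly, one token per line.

Hunk 1: at line 2 remove [mpji] add [jnwec,yfgdp,pyka] -> 11 lines: nhv mqn jnwec yfgdp pyka ecc vennd cnee hkpgm ndmot nced
Hunk 2: at line 3 remove [pyka] add [uyrs,wsy] -> 12 lines: nhv mqn jnwec yfgdp uyrs wsy ecc vennd cnee hkpgm ndmot nced
Hunk 3: at line 6 remove [vennd,cnee] add [svoq,cqrk] -> 12 lines: nhv mqn jnwec yfgdp uyrs wsy ecc svoq cqrk hkpgm ndmot nced
Hunk 4: at line 2 remove [jnwec] add [mrnho,hiu] -> 13 lines: nhv mqn mrnho hiu yfgdp uyrs wsy ecc svoq cqrk hkpgm ndmot nced
Hunk 5: at line 4 remove [uyrs] add [nkf,jsbfv,vpn] -> 15 lines: nhv mqn mrnho hiu yfgdp nkf jsbfv vpn wsy ecc svoq cqrk hkpgm ndmot nced

Answer: nhv
mqn
mrnho
hiu
yfgdp
nkf
jsbfv
vpn
wsy
ecc
svoq
cqrk
hkpgm
ndmot
nced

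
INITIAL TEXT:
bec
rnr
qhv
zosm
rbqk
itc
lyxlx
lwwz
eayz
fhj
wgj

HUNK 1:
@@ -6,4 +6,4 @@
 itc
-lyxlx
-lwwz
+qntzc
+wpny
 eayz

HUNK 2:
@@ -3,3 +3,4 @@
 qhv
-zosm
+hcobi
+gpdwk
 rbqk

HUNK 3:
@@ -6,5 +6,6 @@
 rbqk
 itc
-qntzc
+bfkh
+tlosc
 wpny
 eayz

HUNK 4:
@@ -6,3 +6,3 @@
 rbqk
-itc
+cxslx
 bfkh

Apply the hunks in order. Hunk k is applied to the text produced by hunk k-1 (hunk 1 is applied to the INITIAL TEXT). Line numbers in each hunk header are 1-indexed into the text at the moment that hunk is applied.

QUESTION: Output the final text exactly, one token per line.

Answer: bec
rnr
qhv
hcobi
gpdwk
rbqk
cxslx
bfkh
tlosc
wpny
eayz
fhj
wgj

Derivation:
Hunk 1: at line 6 remove [lyxlx,lwwz] add [qntzc,wpny] -> 11 lines: bec rnr qhv zosm rbqk itc qntzc wpny eayz fhj wgj
Hunk 2: at line 3 remove [zosm] add [hcobi,gpdwk] -> 12 lines: bec rnr qhv hcobi gpdwk rbqk itc qntzc wpny eayz fhj wgj
Hunk 3: at line 6 remove [qntzc] add [bfkh,tlosc] -> 13 lines: bec rnr qhv hcobi gpdwk rbqk itc bfkh tlosc wpny eayz fhj wgj
Hunk 4: at line 6 remove [itc] add [cxslx] -> 13 lines: bec rnr qhv hcobi gpdwk rbqk cxslx bfkh tlosc wpny eayz fhj wgj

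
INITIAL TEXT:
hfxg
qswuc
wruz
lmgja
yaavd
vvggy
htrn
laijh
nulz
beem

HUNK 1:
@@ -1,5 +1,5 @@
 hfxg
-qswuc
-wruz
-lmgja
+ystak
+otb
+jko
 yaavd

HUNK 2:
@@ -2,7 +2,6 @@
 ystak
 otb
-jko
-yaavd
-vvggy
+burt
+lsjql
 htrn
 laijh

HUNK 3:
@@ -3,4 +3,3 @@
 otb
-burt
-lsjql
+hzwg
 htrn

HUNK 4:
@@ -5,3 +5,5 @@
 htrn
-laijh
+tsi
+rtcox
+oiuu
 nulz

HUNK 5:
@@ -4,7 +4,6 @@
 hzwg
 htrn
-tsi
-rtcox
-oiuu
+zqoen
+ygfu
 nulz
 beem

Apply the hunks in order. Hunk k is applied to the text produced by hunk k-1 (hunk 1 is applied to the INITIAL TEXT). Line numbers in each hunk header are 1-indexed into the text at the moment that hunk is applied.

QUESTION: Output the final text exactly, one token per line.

Answer: hfxg
ystak
otb
hzwg
htrn
zqoen
ygfu
nulz
beem

Derivation:
Hunk 1: at line 1 remove [qswuc,wruz,lmgja] add [ystak,otb,jko] -> 10 lines: hfxg ystak otb jko yaavd vvggy htrn laijh nulz beem
Hunk 2: at line 2 remove [jko,yaavd,vvggy] add [burt,lsjql] -> 9 lines: hfxg ystak otb burt lsjql htrn laijh nulz beem
Hunk 3: at line 3 remove [burt,lsjql] add [hzwg] -> 8 lines: hfxg ystak otb hzwg htrn laijh nulz beem
Hunk 4: at line 5 remove [laijh] add [tsi,rtcox,oiuu] -> 10 lines: hfxg ystak otb hzwg htrn tsi rtcox oiuu nulz beem
Hunk 5: at line 4 remove [tsi,rtcox,oiuu] add [zqoen,ygfu] -> 9 lines: hfxg ystak otb hzwg htrn zqoen ygfu nulz beem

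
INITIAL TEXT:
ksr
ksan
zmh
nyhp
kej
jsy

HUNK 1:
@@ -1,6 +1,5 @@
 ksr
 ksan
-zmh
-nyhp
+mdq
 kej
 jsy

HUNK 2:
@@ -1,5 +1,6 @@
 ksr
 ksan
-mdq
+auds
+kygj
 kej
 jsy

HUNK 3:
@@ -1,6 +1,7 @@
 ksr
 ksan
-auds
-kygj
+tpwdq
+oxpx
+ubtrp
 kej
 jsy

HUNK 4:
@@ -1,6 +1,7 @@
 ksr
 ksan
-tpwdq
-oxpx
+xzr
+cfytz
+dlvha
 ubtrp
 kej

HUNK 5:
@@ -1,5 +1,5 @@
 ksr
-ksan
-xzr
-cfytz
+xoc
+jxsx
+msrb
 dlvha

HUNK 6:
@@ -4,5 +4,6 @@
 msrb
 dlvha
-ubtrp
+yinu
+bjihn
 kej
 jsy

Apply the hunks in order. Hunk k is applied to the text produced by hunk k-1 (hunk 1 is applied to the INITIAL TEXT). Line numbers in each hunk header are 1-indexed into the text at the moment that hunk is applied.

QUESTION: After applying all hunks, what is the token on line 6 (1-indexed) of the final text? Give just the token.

Hunk 1: at line 1 remove [zmh,nyhp] add [mdq] -> 5 lines: ksr ksan mdq kej jsy
Hunk 2: at line 1 remove [mdq] add [auds,kygj] -> 6 lines: ksr ksan auds kygj kej jsy
Hunk 3: at line 1 remove [auds,kygj] add [tpwdq,oxpx,ubtrp] -> 7 lines: ksr ksan tpwdq oxpx ubtrp kej jsy
Hunk 4: at line 1 remove [tpwdq,oxpx] add [xzr,cfytz,dlvha] -> 8 lines: ksr ksan xzr cfytz dlvha ubtrp kej jsy
Hunk 5: at line 1 remove [ksan,xzr,cfytz] add [xoc,jxsx,msrb] -> 8 lines: ksr xoc jxsx msrb dlvha ubtrp kej jsy
Hunk 6: at line 4 remove [ubtrp] add [yinu,bjihn] -> 9 lines: ksr xoc jxsx msrb dlvha yinu bjihn kej jsy
Final line 6: yinu

Answer: yinu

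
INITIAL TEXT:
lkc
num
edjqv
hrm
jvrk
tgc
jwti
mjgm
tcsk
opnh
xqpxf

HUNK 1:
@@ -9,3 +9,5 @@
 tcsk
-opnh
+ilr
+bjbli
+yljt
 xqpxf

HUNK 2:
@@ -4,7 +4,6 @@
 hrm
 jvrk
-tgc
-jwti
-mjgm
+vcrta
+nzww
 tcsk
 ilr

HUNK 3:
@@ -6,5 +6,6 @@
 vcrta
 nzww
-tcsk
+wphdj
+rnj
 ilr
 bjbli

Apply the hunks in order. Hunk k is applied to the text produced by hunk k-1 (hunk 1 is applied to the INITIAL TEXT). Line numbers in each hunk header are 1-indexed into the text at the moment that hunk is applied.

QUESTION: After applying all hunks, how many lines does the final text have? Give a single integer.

Hunk 1: at line 9 remove [opnh] add [ilr,bjbli,yljt] -> 13 lines: lkc num edjqv hrm jvrk tgc jwti mjgm tcsk ilr bjbli yljt xqpxf
Hunk 2: at line 4 remove [tgc,jwti,mjgm] add [vcrta,nzww] -> 12 lines: lkc num edjqv hrm jvrk vcrta nzww tcsk ilr bjbli yljt xqpxf
Hunk 3: at line 6 remove [tcsk] add [wphdj,rnj] -> 13 lines: lkc num edjqv hrm jvrk vcrta nzww wphdj rnj ilr bjbli yljt xqpxf
Final line count: 13

Answer: 13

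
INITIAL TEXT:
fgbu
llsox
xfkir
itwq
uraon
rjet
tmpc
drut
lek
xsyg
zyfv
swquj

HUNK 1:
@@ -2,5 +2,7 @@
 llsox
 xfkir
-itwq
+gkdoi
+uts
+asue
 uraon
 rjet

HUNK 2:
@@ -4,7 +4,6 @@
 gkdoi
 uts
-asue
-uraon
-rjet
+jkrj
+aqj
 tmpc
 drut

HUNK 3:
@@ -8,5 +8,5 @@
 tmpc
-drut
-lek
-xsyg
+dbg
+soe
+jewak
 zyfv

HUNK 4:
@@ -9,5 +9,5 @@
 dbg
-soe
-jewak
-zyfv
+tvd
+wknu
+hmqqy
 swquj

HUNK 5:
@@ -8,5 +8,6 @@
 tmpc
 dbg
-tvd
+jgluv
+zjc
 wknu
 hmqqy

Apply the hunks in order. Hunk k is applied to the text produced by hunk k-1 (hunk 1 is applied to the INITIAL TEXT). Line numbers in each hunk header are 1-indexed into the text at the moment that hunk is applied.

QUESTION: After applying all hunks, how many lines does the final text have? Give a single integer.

Hunk 1: at line 2 remove [itwq] add [gkdoi,uts,asue] -> 14 lines: fgbu llsox xfkir gkdoi uts asue uraon rjet tmpc drut lek xsyg zyfv swquj
Hunk 2: at line 4 remove [asue,uraon,rjet] add [jkrj,aqj] -> 13 lines: fgbu llsox xfkir gkdoi uts jkrj aqj tmpc drut lek xsyg zyfv swquj
Hunk 3: at line 8 remove [drut,lek,xsyg] add [dbg,soe,jewak] -> 13 lines: fgbu llsox xfkir gkdoi uts jkrj aqj tmpc dbg soe jewak zyfv swquj
Hunk 4: at line 9 remove [soe,jewak,zyfv] add [tvd,wknu,hmqqy] -> 13 lines: fgbu llsox xfkir gkdoi uts jkrj aqj tmpc dbg tvd wknu hmqqy swquj
Hunk 5: at line 8 remove [tvd] add [jgluv,zjc] -> 14 lines: fgbu llsox xfkir gkdoi uts jkrj aqj tmpc dbg jgluv zjc wknu hmqqy swquj
Final line count: 14

Answer: 14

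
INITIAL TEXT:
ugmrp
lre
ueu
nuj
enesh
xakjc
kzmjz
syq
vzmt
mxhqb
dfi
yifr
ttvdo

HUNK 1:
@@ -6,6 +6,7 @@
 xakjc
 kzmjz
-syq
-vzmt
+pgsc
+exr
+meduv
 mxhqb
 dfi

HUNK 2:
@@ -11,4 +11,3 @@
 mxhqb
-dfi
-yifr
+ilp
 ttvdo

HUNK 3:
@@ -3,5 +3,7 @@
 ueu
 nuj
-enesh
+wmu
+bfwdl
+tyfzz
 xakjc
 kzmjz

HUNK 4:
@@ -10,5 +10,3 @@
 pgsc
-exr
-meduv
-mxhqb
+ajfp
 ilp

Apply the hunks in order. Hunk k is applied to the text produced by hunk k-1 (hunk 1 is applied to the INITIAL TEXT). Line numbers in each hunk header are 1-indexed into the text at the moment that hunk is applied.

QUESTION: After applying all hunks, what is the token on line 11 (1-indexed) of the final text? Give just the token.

Hunk 1: at line 6 remove [syq,vzmt] add [pgsc,exr,meduv] -> 14 lines: ugmrp lre ueu nuj enesh xakjc kzmjz pgsc exr meduv mxhqb dfi yifr ttvdo
Hunk 2: at line 11 remove [dfi,yifr] add [ilp] -> 13 lines: ugmrp lre ueu nuj enesh xakjc kzmjz pgsc exr meduv mxhqb ilp ttvdo
Hunk 3: at line 3 remove [enesh] add [wmu,bfwdl,tyfzz] -> 15 lines: ugmrp lre ueu nuj wmu bfwdl tyfzz xakjc kzmjz pgsc exr meduv mxhqb ilp ttvdo
Hunk 4: at line 10 remove [exr,meduv,mxhqb] add [ajfp] -> 13 lines: ugmrp lre ueu nuj wmu bfwdl tyfzz xakjc kzmjz pgsc ajfp ilp ttvdo
Final line 11: ajfp

Answer: ajfp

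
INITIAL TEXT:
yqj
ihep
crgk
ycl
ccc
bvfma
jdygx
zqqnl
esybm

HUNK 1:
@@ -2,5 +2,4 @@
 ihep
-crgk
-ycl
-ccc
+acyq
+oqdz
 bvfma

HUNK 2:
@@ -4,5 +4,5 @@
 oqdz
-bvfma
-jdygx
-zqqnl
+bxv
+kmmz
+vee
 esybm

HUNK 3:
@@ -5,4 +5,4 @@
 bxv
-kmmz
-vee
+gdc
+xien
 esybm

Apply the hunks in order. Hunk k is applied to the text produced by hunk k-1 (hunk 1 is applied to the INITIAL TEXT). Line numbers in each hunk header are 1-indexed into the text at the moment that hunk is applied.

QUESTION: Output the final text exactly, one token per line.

Hunk 1: at line 2 remove [crgk,ycl,ccc] add [acyq,oqdz] -> 8 lines: yqj ihep acyq oqdz bvfma jdygx zqqnl esybm
Hunk 2: at line 4 remove [bvfma,jdygx,zqqnl] add [bxv,kmmz,vee] -> 8 lines: yqj ihep acyq oqdz bxv kmmz vee esybm
Hunk 3: at line 5 remove [kmmz,vee] add [gdc,xien] -> 8 lines: yqj ihep acyq oqdz bxv gdc xien esybm

Answer: yqj
ihep
acyq
oqdz
bxv
gdc
xien
esybm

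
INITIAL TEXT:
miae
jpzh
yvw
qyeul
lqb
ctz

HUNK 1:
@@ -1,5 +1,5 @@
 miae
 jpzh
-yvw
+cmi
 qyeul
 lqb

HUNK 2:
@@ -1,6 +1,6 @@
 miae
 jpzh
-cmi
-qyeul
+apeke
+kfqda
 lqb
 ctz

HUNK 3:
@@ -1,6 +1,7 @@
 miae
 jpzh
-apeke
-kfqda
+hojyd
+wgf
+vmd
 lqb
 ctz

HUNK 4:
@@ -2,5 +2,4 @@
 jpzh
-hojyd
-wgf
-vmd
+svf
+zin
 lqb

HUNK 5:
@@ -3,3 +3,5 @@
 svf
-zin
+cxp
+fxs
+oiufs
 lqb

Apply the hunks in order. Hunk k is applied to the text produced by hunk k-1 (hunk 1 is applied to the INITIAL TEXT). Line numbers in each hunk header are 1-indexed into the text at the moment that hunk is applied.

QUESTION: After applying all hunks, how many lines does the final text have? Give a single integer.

Answer: 8

Derivation:
Hunk 1: at line 1 remove [yvw] add [cmi] -> 6 lines: miae jpzh cmi qyeul lqb ctz
Hunk 2: at line 1 remove [cmi,qyeul] add [apeke,kfqda] -> 6 lines: miae jpzh apeke kfqda lqb ctz
Hunk 3: at line 1 remove [apeke,kfqda] add [hojyd,wgf,vmd] -> 7 lines: miae jpzh hojyd wgf vmd lqb ctz
Hunk 4: at line 2 remove [hojyd,wgf,vmd] add [svf,zin] -> 6 lines: miae jpzh svf zin lqb ctz
Hunk 5: at line 3 remove [zin] add [cxp,fxs,oiufs] -> 8 lines: miae jpzh svf cxp fxs oiufs lqb ctz
Final line count: 8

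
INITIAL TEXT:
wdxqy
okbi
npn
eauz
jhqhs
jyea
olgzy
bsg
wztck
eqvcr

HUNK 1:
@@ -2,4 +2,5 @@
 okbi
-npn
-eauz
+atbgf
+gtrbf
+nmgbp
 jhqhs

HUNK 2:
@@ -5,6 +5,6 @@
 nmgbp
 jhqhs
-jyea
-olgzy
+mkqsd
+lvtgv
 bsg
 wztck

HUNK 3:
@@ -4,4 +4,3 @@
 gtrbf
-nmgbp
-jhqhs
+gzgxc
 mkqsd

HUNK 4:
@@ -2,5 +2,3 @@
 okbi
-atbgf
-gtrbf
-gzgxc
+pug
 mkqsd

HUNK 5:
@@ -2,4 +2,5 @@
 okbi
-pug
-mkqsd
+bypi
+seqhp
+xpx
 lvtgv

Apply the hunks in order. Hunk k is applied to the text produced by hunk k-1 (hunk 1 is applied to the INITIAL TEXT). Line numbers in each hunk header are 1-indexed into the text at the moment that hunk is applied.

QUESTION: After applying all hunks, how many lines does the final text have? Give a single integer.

Hunk 1: at line 2 remove [npn,eauz] add [atbgf,gtrbf,nmgbp] -> 11 lines: wdxqy okbi atbgf gtrbf nmgbp jhqhs jyea olgzy bsg wztck eqvcr
Hunk 2: at line 5 remove [jyea,olgzy] add [mkqsd,lvtgv] -> 11 lines: wdxqy okbi atbgf gtrbf nmgbp jhqhs mkqsd lvtgv bsg wztck eqvcr
Hunk 3: at line 4 remove [nmgbp,jhqhs] add [gzgxc] -> 10 lines: wdxqy okbi atbgf gtrbf gzgxc mkqsd lvtgv bsg wztck eqvcr
Hunk 4: at line 2 remove [atbgf,gtrbf,gzgxc] add [pug] -> 8 lines: wdxqy okbi pug mkqsd lvtgv bsg wztck eqvcr
Hunk 5: at line 2 remove [pug,mkqsd] add [bypi,seqhp,xpx] -> 9 lines: wdxqy okbi bypi seqhp xpx lvtgv bsg wztck eqvcr
Final line count: 9

Answer: 9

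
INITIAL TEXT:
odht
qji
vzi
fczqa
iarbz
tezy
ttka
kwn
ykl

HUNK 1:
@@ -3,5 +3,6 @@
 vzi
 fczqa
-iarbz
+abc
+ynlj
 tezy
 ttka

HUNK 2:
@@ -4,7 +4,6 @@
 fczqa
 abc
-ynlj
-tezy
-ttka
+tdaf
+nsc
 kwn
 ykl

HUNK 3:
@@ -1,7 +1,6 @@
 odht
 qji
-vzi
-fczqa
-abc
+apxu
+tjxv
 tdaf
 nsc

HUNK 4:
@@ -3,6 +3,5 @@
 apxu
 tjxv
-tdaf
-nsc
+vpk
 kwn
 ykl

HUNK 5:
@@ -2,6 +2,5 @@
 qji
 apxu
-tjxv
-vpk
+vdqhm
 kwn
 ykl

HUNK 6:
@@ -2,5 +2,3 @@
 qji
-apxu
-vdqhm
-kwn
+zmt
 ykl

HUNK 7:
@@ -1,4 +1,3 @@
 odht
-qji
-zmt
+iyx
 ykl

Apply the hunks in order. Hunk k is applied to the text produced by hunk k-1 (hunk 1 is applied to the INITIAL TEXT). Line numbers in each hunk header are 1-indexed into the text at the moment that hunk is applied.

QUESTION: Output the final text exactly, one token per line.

Answer: odht
iyx
ykl

Derivation:
Hunk 1: at line 3 remove [iarbz] add [abc,ynlj] -> 10 lines: odht qji vzi fczqa abc ynlj tezy ttka kwn ykl
Hunk 2: at line 4 remove [ynlj,tezy,ttka] add [tdaf,nsc] -> 9 lines: odht qji vzi fczqa abc tdaf nsc kwn ykl
Hunk 3: at line 1 remove [vzi,fczqa,abc] add [apxu,tjxv] -> 8 lines: odht qji apxu tjxv tdaf nsc kwn ykl
Hunk 4: at line 3 remove [tdaf,nsc] add [vpk] -> 7 lines: odht qji apxu tjxv vpk kwn ykl
Hunk 5: at line 2 remove [tjxv,vpk] add [vdqhm] -> 6 lines: odht qji apxu vdqhm kwn ykl
Hunk 6: at line 2 remove [apxu,vdqhm,kwn] add [zmt] -> 4 lines: odht qji zmt ykl
Hunk 7: at line 1 remove [qji,zmt] add [iyx] -> 3 lines: odht iyx ykl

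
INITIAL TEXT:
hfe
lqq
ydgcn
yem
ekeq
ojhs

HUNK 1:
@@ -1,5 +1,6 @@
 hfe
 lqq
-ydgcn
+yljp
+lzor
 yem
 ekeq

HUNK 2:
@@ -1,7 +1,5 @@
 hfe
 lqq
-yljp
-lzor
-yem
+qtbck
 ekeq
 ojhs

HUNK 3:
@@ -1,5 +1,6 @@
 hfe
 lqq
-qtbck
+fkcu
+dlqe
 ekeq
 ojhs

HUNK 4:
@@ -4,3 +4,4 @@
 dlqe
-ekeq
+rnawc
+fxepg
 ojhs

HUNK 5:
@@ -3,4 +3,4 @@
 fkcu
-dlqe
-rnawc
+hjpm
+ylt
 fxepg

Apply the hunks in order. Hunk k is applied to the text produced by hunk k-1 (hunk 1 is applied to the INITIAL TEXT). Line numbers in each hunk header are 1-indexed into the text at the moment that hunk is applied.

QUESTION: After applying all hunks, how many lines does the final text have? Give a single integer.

Hunk 1: at line 1 remove [ydgcn] add [yljp,lzor] -> 7 lines: hfe lqq yljp lzor yem ekeq ojhs
Hunk 2: at line 1 remove [yljp,lzor,yem] add [qtbck] -> 5 lines: hfe lqq qtbck ekeq ojhs
Hunk 3: at line 1 remove [qtbck] add [fkcu,dlqe] -> 6 lines: hfe lqq fkcu dlqe ekeq ojhs
Hunk 4: at line 4 remove [ekeq] add [rnawc,fxepg] -> 7 lines: hfe lqq fkcu dlqe rnawc fxepg ojhs
Hunk 5: at line 3 remove [dlqe,rnawc] add [hjpm,ylt] -> 7 lines: hfe lqq fkcu hjpm ylt fxepg ojhs
Final line count: 7

Answer: 7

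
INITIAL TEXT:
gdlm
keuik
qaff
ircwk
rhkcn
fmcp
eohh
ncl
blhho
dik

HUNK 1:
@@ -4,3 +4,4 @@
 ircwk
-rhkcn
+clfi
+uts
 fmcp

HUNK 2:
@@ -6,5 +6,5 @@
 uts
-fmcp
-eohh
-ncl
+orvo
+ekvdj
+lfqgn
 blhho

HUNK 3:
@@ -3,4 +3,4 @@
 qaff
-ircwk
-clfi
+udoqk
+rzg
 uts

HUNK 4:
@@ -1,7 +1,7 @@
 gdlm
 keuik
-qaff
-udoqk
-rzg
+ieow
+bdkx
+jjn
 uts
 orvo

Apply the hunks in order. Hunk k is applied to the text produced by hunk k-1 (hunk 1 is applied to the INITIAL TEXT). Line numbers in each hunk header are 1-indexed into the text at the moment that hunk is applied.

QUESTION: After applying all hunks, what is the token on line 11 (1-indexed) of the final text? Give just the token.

Answer: dik

Derivation:
Hunk 1: at line 4 remove [rhkcn] add [clfi,uts] -> 11 lines: gdlm keuik qaff ircwk clfi uts fmcp eohh ncl blhho dik
Hunk 2: at line 6 remove [fmcp,eohh,ncl] add [orvo,ekvdj,lfqgn] -> 11 lines: gdlm keuik qaff ircwk clfi uts orvo ekvdj lfqgn blhho dik
Hunk 3: at line 3 remove [ircwk,clfi] add [udoqk,rzg] -> 11 lines: gdlm keuik qaff udoqk rzg uts orvo ekvdj lfqgn blhho dik
Hunk 4: at line 1 remove [qaff,udoqk,rzg] add [ieow,bdkx,jjn] -> 11 lines: gdlm keuik ieow bdkx jjn uts orvo ekvdj lfqgn blhho dik
Final line 11: dik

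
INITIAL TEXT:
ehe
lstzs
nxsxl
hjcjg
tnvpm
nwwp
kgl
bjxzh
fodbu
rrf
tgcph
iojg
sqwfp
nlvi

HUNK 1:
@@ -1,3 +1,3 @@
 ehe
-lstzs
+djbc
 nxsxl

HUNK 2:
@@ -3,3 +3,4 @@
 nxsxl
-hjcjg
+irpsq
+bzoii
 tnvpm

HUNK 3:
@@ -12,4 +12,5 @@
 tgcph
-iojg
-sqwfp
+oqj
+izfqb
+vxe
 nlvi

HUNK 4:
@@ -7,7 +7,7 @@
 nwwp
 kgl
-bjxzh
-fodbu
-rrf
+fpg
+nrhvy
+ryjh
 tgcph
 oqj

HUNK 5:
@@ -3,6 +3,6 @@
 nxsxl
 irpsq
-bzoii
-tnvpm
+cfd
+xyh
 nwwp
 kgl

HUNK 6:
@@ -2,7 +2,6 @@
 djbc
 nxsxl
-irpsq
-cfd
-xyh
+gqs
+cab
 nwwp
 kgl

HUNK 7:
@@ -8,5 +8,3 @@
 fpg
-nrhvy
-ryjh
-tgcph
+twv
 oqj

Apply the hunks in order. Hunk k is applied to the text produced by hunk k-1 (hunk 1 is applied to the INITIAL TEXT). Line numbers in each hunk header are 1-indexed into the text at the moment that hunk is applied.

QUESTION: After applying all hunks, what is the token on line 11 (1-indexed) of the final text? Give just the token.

Answer: izfqb

Derivation:
Hunk 1: at line 1 remove [lstzs] add [djbc] -> 14 lines: ehe djbc nxsxl hjcjg tnvpm nwwp kgl bjxzh fodbu rrf tgcph iojg sqwfp nlvi
Hunk 2: at line 3 remove [hjcjg] add [irpsq,bzoii] -> 15 lines: ehe djbc nxsxl irpsq bzoii tnvpm nwwp kgl bjxzh fodbu rrf tgcph iojg sqwfp nlvi
Hunk 3: at line 12 remove [iojg,sqwfp] add [oqj,izfqb,vxe] -> 16 lines: ehe djbc nxsxl irpsq bzoii tnvpm nwwp kgl bjxzh fodbu rrf tgcph oqj izfqb vxe nlvi
Hunk 4: at line 7 remove [bjxzh,fodbu,rrf] add [fpg,nrhvy,ryjh] -> 16 lines: ehe djbc nxsxl irpsq bzoii tnvpm nwwp kgl fpg nrhvy ryjh tgcph oqj izfqb vxe nlvi
Hunk 5: at line 3 remove [bzoii,tnvpm] add [cfd,xyh] -> 16 lines: ehe djbc nxsxl irpsq cfd xyh nwwp kgl fpg nrhvy ryjh tgcph oqj izfqb vxe nlvi
Hunk 6: at line 2 remove [irpsq,cfd,xyh] add [gqs,cab] -> 15 lines: ehe djbc nxsxl gqs cab nwwp kgl fpg nrhvy ryjh tgcph oqj izfqb vxe nlvi
Hunk 7: at line 8 remove [nrhvy,ryjh,tgcph] add [twv] -> 13 lines: ehe djbc nxsxl gqs cab nwwp kgl fpg twv oqj izfqb vxe nlvi
Final line 11: izfqb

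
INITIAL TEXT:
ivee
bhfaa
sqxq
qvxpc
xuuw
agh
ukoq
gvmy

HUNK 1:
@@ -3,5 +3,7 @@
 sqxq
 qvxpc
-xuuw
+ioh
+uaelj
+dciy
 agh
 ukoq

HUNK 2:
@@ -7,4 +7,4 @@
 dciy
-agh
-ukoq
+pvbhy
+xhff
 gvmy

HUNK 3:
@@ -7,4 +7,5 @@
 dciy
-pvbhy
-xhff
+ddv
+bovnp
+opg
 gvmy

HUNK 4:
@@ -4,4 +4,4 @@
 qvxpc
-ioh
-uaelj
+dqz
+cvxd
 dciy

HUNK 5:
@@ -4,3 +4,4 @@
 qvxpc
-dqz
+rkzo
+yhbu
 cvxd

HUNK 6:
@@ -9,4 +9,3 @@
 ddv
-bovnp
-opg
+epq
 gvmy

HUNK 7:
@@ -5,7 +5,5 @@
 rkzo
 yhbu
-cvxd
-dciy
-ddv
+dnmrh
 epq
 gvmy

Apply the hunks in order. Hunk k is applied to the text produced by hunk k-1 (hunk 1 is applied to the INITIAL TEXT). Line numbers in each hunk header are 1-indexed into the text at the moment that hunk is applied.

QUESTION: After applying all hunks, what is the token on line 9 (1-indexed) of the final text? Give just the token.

Hunk 1: at line 3 remove [xuuw] add [ioh,uaelj,dciy] -> 10 lines: ivee bhfaa sqxq qvxpc ioh uaelj dciy agh ukoq gvmy
Hunk 2: at line 7 remove [agh,ukoq] add [pvbhy,xhff] -> 10 lines: ivee bhfaa sqxq qvxpc ioh uaelj dciy pvbhy xhff gvmy
Hunk 3: at line 7 remove [pvbhy,xhff] add [ddv,bovnp,opg] -> 11 lines: ivee bhfaa sqxq qvxpc ioh uaelj dciy ddv bovnp opg gvmy
Hunk 4: at line 4 remove [ioh,uaelj] add [dqz,cvxd] -> 11 lines: ivee bhfaa sqxq qvxpc dqz cvxd dciy ddv bovnp opg gvmy
Hunk 5: at line 4 remove [dqz] add [rkzo,yhbu] -> 12 lines: ivee bhfaa sqxq qvxpc rkzo yhbu cvxd dciy ddv bovnp opg gvmy
Hunk 6: at line 9 remove [bovnp,opg] add [epq] -> 11 lines: ivee bhfaa sqxq qvxpc rkzo yhbu cvxd dciy ddv epq gvmy
Hunk 7: at line 5 remove [cvxd,dciy,ddv] add [dnmrh] -> 9 lines: ivee bhfaa sqxq qvxpc rkzo yhbu dnmrh epq gvmy
Final line 9: gvmy

Answer: gvmy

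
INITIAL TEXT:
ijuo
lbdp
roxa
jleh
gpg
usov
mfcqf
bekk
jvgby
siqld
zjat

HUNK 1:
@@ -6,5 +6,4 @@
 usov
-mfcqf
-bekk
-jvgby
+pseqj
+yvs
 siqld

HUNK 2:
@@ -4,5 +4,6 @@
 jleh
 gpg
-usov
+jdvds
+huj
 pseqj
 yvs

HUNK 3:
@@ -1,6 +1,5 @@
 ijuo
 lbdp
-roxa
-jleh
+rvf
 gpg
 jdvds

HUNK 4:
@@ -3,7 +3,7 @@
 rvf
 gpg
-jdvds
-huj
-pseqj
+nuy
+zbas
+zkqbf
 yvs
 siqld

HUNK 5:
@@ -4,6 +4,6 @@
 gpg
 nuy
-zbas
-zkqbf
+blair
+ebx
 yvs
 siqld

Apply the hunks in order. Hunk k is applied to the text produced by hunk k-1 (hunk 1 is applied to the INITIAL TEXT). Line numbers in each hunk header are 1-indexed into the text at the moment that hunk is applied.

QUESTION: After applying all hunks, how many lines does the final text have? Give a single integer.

Answer: 10

Derivation:
Hunk 1: at line 6 remove [mfcqf,bekk,jvgby] add [pseqj,yvs] -> 10 lines: ijuo lbdp roxa jleh gpg usov pseqj yvs siqld zjat
Hunk 2: at line 4 remove [usov] add [jdvds,huj] -> 11 lines: ijuo lbdp roxa jleh gpg jdvds huj pseqj yvs siqld zjat
Hunk 3: at line 1 remove [roxa,jleh] add [rvf] -> 10 lines: ijuo lbdp rvf gpg jdvds huj pseqj yvs siqld zjat
Hunk 4: at line 3 remove [jdvds,huj,pseqj] add [nuy,zbas,zkqbf] -> 10 lines: ijuo lbdp rvf gpg nuy zbas zkqbf yvs siqld zjat
Hunk 5: at line 4 remove [zbas,zkqbf] add [blair,ebx] -> 10 lines: ijuo lbdp rvf gpg nuy blair ebx yvs siqld zjat
Final line count: 10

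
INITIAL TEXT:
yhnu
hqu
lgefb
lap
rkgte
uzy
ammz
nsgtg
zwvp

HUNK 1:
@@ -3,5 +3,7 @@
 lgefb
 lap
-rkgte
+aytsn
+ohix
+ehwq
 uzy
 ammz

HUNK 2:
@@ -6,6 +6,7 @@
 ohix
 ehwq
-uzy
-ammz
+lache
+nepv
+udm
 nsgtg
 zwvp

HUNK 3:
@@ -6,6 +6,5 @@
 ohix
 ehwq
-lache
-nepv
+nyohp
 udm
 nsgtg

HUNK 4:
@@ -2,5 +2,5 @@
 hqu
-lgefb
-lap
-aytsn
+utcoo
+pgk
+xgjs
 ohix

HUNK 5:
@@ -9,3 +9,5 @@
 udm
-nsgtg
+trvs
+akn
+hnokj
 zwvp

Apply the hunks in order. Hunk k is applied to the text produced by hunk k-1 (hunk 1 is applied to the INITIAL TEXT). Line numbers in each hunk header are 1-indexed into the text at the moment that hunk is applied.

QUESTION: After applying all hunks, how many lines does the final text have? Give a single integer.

Hunk 1: at line 3 remove [rkgte] add [aytsn,ohix,ehwq] -> 11 lines: yhnu hqu lgefb lap aytsn ohix ehwq uzy ammz nsgtg zwvp
Hunk 2: at line 6 remove [uzy,ammz] add [lache,nepv,udm] -> 12 lines: yhnu hqu lgefb lap aytsn ohix ehwq lache nepv udm nsgtg zwvp
Hunk 3: at line 6 remove [lache,nepv] add [nyohp] -> 11 lines: yhnu hqu lgefb lap aytsn ohix ehwq nyohp udm nsgtg zwvp
Hunk 4: at line 2 remove [lgefb,lap,aytsn] add [utcoo,pgk,xgjs] -> 11 lines: yhnu hqu utcoo pgk xgjs ohix ehwq nyohp udm nsgtg zwvp
Hunk 5: at line 9 remove [nsgtg] add [trvs,akn,hnokj] -> 13 lines: yhnu hqu utcoo pgk xgjs ohix ehwq nyohp udm trvs akn hnokj zwvp
Final line count: 13

Answer: 13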